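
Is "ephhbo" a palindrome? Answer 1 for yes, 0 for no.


Input: ephhbo
Reversed: obhhpe
  Compare pos 0 ('e') with pos 5 ('o'): MISMATCH
  Compare pos 1 ('p') with pos 4 ('b'): MISMATCH
  Compare pos 2 ('h') with pos 3 ('h'): match
Result: not a palindrome

0


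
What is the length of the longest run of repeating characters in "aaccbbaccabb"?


Input: "aaccbbaccabb"
Scanning for longest run:
  Position 1 ('a'): continues run of 'a', length=2
  Position 2 ('c'): new char, reset run to 1
  Position 3 ('c'): continues run of 'c', length=2
  Position 4 ('b'): new char, reset run to 1
  Position 5 ('b'): continues run of 'b', length=2
  Position 6 ('a'): new char, reset run to 1
  Position 7 ('c'): new char, reset run to 1
  Position 8 ('c'): continues run of 'c', length=2
  Position 9 ('a'): new char, reset run to 1
  Position 10 ('b'): new char, reset run to 1
  Position 11 ('b'): continues run of 'b', length=2
Longest run: 'a' with length 2

2


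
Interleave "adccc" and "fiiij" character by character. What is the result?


Interleaving "adccc" and "fiiij":
  Position 0: 'a' from first, 'f' from second => "af"
  Position 1: 'd' from first, 'i' from second => "di"
  Position 2: 'c' from first, 'i' from second => "ci"
  Position 3: 'c' from first, 'i' from second => "ci"
  Position 4: 'c' from first, 'j' from second => "cj"
Result: afdicicicj

afdicicicj


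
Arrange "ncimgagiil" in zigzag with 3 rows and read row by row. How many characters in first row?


Zigzag "ncimgagiil" into 3 rows:
Placing characters:
  'n' => row 0
  'c' => row 1
  'i' => row 2
  'm' => row 1
  'g' => row 0
  'a' => row 1
  'g' => row 2
  'i' => row 1
  'i' => row 0
  'l' => row 1
Rows:
  Row 0: "ngi"
  Row 1: "cmail"
  Row 2: "ig"
First row length: 3

3


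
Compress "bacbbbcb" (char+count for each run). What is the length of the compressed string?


Input: bacbbbcb
Runs:
  'b' x 1 => "b1"
  'a' x 1 => "a1"
  'c' x 1 => "c1"
  'b' x 3 => "b3"
  'c' x 1 => "c1"
  'b' x 1 => "b1"
Compressed: "b1a1c1b3c1b1"
Compressed length: 12

12


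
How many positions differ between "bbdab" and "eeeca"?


Comparing "bbdab" and "eeeca" position by position:
  Position 0: 'b' vs 'e' => DIFFER
  Position 1: 'b' vs 'e' => DIFFER
  Position 2: 'd' vs 'e' => DIFFER
  Position 3: 'a' vs 'c' => DIFFER
  Position 4: 'b' vs 'a' => DIFFER
Positions that differ: 5

5


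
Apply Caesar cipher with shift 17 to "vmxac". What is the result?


Caesar cipher: shift "vmxac" by 17
  'v' (pos 21) + 17 = pos 12 = 'm'
  'm' (pos 12) + 17 = pos 3 = 'd'
  'x' (pos 23) + 17 = pos 14 = 'o'
  'a' (pos 0) + 17 = pos 17 = 'r'
  'c' (pos 2) + 17 = pos 19 = 't'
Result: mdort

mdort


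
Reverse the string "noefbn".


Input: noefbn
Reading characters right to left:
  Position 5: 'n'
  Position 4: 'b'
  Position 3: 'f'
  Position 2: 'e'
  Position 1: 'o'
  Position 0: 'n'
Reversed: nbfeon

nbfeon


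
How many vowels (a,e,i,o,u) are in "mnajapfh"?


Input: mnajapfh
Checking each character:
  'm' at position 0: consonant
  'n' at position 1: consonant
  'a' at position 2: vowel (running total: 1)
  'j' at position 3: consonant
  'a' at position 4: vowel (running total: 2)
  'p' at position 5: consonant
  'f' at position 6: consonant
  'h' at position 7: consonant
Total vowels: 2

2


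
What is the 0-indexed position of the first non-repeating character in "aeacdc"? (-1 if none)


Input: aeacdc
Character frequencies:
  'a': 2
  'c': 2
  'd': 1
  'e': 1
Scanning left to right for freq == 1:
  Position 0 ('a'): freq=2, skip
  Position 1 ('e'): unique! => answer = 1

1


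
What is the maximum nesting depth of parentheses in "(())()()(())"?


Input: "(())()()(())"
Tracking depth:
  Position 0 '(': depth becomes 1
  Position 1 '(': depth becomes 2
  Position 2 ')': depth becomes 1
  Position 3 ')': depth becomes 0
  Position 4 '(': depth becomes 1
  Position 5 ')': depth becomes 0
  Position 6 '(': depth becomes 1
  Position 7 ')': depth becomes 0
  Position 8 '(': depth becomes 1
  Position 9 '(': depth becomes 2
  Position 10 ')': depth becomes 1
  Position 11 ')': depth becomes 0
Maximum depth reached: 2

2


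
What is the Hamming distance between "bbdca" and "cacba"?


Comparing "bbdca" and "cacba" position by position:
  Position 0: 'b' vs 'c' => differ
  Position 1: 'b' vs 'a' => differ
  Position 2: 'd' vs 'c' => differ
  Position 3: 'c' vs 'b' => differ
  Position 4: 'a' vs 'a' => same
Total differences (Hamming distance): 4

4


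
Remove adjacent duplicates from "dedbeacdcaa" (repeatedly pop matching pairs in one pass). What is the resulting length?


Input: dedbeacdcaa
Stack-based adjacent duplicate removal:
  Read 'd': push. Stack: d
  Read 'e': push. Stack: de
  Read 'd': push. Stack: ded
  Read 'b': push. Stack: dedb
  Read 'e': push. Stack: dedbe
  Read 'a': push. Stack: dedbea
  Read 'c': push. Stack: dedbeac
  Read 'd': push. Stack: dedbeacd
  Read 'c': push. Stack: dedbeacdc
  Read 'a': push. Stack: dedbeacdca
  Read 'a': matches stack top 'a' => pop. Stack: dedbeacdc
Final stack: "dedbeacdc" (length 9)

9


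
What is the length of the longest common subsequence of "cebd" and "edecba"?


LCS of "cebd" and "edecba"
DP table:
           e    d    e    c    b    a
      0    0    0    0    0    0    0
  c   0    0    0    0    1    1    1
  e   0    1    1    1    1    1    1
  b   0    1    1    1    1    2    2
  d   0    1    2    2    2    2    2
LCS length = dp[4][6] = 2

2


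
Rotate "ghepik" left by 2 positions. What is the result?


Input: "ghepik", rotate left by 2
First 2 characters: "gh"
Remaining characters: "epik"
Concatenate remaining + first: "epik" + "gh" = "epikgh"

epikgh


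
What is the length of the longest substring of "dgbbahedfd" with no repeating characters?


Input: "dgbbahedfd"
Sliding window (track last position of each char):
  Position 0 ('d'): window [0,0] length 1 -- new best
  Position 1 ('g'): window [0,1] length 2 -- new best
  Position 2 ('b'): window [0,2] length 3 -- new best
  Position 3 ('b'): repeat (last at 2), move window start to 3
  Position 3 ('b'): window [3,3] length 1
  Position 4 ('a'): window [3,4] length 2
  Position 5 ('h'): window [3,5] length 3
  Position 6 ('e'): window [3,6] length 4 -- new best
  Position 7 ('d'): window [3,7] length 5 -- new best
  Position 8 ('f'): window [3,8] length 6 -- new best
  Position 9 ('d'): repeat (last at 7), move window start to 8
  Position 9 ('d'): window [8,9] length 2
Longest substring with no repeats: "bahedf" with length 6

6


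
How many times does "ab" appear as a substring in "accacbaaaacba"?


Searching for "ab" in "accacbaaaacba"
Scanning each position:
  Position 0: "ac" => no
  Position 1: "cc" => no
  Position 2: "ca" => no
  Position 3: "ac" => no
  Position 4: "cb" => no
  Position 5: "ba" => no
  Position 6: "aa" => no
  Position 7: "aa" => no
  Position 8: "aa" => no
  Position 9: "ac" => no
  Position 10: "cb" => no
  Position 11: "ba" => no
Total occurrences: 0

0


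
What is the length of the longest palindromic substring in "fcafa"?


Input: "fcafa"
Checking substrings for palindromes:
  [2:5] "afa" (len 3) => palindrome
Longest palindromic substring: "afa" with length 3

3


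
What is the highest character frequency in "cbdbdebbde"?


Input: cbdbdebbde
Character counts:
  'b': 4
  'c': 1
  'd': 3
  'e': 2
Maximum frequency: 4

4


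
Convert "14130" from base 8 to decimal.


Input: "14130" in base 8
Positional expansion:
  Digit '1' (value 1) x 8^4 = 4096
  Digit '4' (value 4) x 8^3 = 2048
  Digit '1' (value 1) x 8^2 = 64
  Digit '3' (value 3) x 8^1 = 24
  Digit '0' (value 0) x 8^0 = 0
Sum = 6232

6232


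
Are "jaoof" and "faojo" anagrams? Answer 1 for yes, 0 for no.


Strings: "jaoof", "faojo"
Sorted first:  afjoo
Sorted second: afjoo
Sorted forms match => anagrams

1


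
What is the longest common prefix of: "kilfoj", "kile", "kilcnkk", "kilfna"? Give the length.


Words: kilfoj, kile, kilcnkk, kilfna
  Position 0: all 'k' => match
  Position 1: all 'i' => match
  Position 2: all 'l' => match
  Position 3: ('f', 'e', 'c', 'f') => mismatch, stop
LCP = "kil" (length 3)

3


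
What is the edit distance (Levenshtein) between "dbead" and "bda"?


Computing edit distance: "dbead" -> "bda"
DP table:
           b    d    a
      0    1    2    3
  d   1    1    1    2
  b   2    1    2    2
  e   3    2    2    3
  a   4    3    3    2
  d   5    4    3    3
Edit distance = dp[5][3] = 3

3


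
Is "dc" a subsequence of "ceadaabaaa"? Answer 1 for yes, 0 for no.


Check if "dc" is a subsequence of "ceadaabaaa"
Greedy scan:
  Position 0 ('c'): no match needed
  Position 1 ('e'): no match needed
  Position 2 ('a'): no match needed
  Position 3 ('d'): matches sub[0] = 'd'
  Position 4 ('a'): no match needed
  Position 5 ('a'): no match needed
  Position 6 ('b'): no match needed
  Position 7 ('a'): no match needed
  Position 8 ('a'): no match needed
  Position 9 ('a'): no match needed
Only matched 1/2 characters => not a subsequence

0


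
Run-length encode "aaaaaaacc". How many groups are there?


Input: aaaaaaacc
Scanning for consecutive runs:
  Group 1: 'a' x 7 (positions 0-6)
  Group 2: 'c' x 2 (positions 7-8)
Total groups: 2

2


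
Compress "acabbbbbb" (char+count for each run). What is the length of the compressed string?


Input: acabbbbbb
Runs:
  'a' x 1 => "a1"
  'c' x 1 => "c1"
  'a' x 1 => "a1"
  'b' x 6 => "b6"
Compressed: "a1c1a1b6"
Compressed length: 8

8


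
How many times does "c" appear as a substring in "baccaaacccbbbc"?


Searching for "c" in "baccaaacccbbbc"
Scanning each position:
  Position 0: "b" => no
  Position 1: "a" => no
  Position 2: "c" => MATCH
  Position 3: "c" => MATCH
  Position 4: "a" => no
  Position 5: "a" => no
  Position 6: "a" => no
  Position 7: "c" => MATCH
  Position 8: "c" => MATCH
  Position 9: "c" => MATCH
  Position 10: "b" => no
  Position 11: "b" => no
  Position 12: "b" => no
  Position 13: "c" => MATCH
Total occurrences: 6

6


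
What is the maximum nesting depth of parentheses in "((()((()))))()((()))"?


Input: "((()((()))))()((()))"
Tracking depth:
  Position 0 '(': depth becomes 1
  Position 1 '(': depth becomes 2
  Position 2 '(': depth becomes 3
  Position 3 ')': depth becomes 2
  Position 4 '(': depth becomes 3
  Position 5 '(': depth becomes 4
  Position 6 '(': depth becomes 5
  Position 7 ')': depth becomes 4
  Position 8 ')': depth becomes 3
  Position 9 ')': depth becomes 2
  Position 10 ')': depth becomes 1
  Position 11 ')': depth becomes 0
  Position 12 '(': depth becomes 1
  Position 13 ')': depth becomes 0
  Position 14 '(': depth becomes 1
  Position 15 '(': depth becomes 2
  Position 16 '(': depth becomes 3
  Position 17 ')': depth becomes 2
  Position 18 ')': depth becomes 1
  Position 19 ')': depth becomes 0
Maximum depth reached: 5

5


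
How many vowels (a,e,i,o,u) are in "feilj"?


Input: feilj
Checking each character:
  'f' at position 0: consonant
  'e' at position 1: vowel (running total: 1)
  'i' at position 2: vowel (running total: 2)
  'l' at position 3: consonant
  'j' at position 4: consonant
Total vowels: 2

2


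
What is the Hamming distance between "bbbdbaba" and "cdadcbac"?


Comparing "bbbdbaba" and "cdadcbac" position by position:
  Position 0: 'b' vs 'c' => differ
  Position 1: 'b' vs 'd' => differ
  Position 2: 'b' vs 'a' => differ
  Position 3: 'd' vs 'd' => same
  Position 4: 'b' vs 'c' => differ
  Position 5: 'a' vs 'b' => differ
  Position 6: 'b' vs 'a' => differ
  Position 7: 'a' vs 'c' => differ
Total differences (Hamming distance): 7

7


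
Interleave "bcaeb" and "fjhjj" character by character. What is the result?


Interleaving "bcaeb" and "fjhjj":
  Position 0: 'b' from first, 'f' from second => "bf"
  Position 1: 'c' from first, 'j' from second => "cj"
  Position 2: 'a' from first, 'h' from second => "ah"
  Position 3: 'e' from first, 'j' from second => "ej"
  Position 4: 'b' from first, 'j' from second => "bj"
Result: bfcjahejbj

bfcjahejbj


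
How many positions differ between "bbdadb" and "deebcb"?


Comparing "bbdadb" and "deebcb" position by position:
  Position 0: 'b' vs 'd' => DIFFER
  Position 1: 'b' vs 'e' => DIFFER
  Position 2: 'd' vs 'e' => DIFFER
  Position 3: 'a' vs 'b' => DIFFER
  Position 4: 'd' vs 'c' => DIFFER
  Position 5: 'b' vs 'b' => same
Positions that differ: 5

5


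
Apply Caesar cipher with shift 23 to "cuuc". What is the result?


Caesar cipher: shift "cuuc" by 23
  'c' (pos 2) + 23 = pos 25 = 'z'
  'u' (pos 20) + 23 = pos 17 = 'r'
  'u' (pos 20) + 23 = pos 17 = 'r'
  'c' (pos 2) + 23 = pos 25 = 'z'
Result: zrrz

zrrz


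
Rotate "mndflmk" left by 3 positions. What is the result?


Input: "mndflmk", rotate left by 3
First 3 characters: "mnd"
Remaining characters: "flmk"
Concatenate remaining + first: "flmk" + "mnd" = "flmkmnd"

flmkmnd


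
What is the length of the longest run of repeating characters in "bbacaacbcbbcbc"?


Input: "bbacaacbcbbcbc"
Scanning for longest run:
  Position 1 ('b'): continues run of 'b', length=2
  Position 2 ('a'): new char, reset run to 1
  Position 3 ('c'): new char, reset run to 1
  Position 4 ('a'): new char, reset run to 1
  Position 5 ('a'): continues run of 'a', length=2
  Position 6 ('c'): new char, reset run to 1
  Position 7 ('b'): new char, reset run to 1
  Position 8 ('c'): new char, reset run to 1
  Position 9 ('b'): new char, reset run to 1
  Position 10 ('b'): continues run of 'b', length=2
  Position 11 ('c'): new char, reset run to 1
  Position 12 ('b'): new char, reset run to 1
  Position 13 ('c'): new char, reset run to 1
Longest run: 'b' with length 2

2


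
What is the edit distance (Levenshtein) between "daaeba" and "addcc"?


Computing edit distance: "daaeba" -> "addcc"
DP table:
           a    d    d    c    c
      0    1    2    3    4    5
  d   1    1    1    2    3    4
  a   2    1    2    2    3    4
  a   3    2    2    3    3    4
  e   4    3    3    3    4    4
  b   5    4    4    4    4    5
  a   6    5    5    5    5    5
Edit distance = dp[6][5] = 5

5


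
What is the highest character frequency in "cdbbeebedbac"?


Input: cdbbeebedbac
Character counts:
  'a': 1
  'b': 4
  'c': 2
  'd': 2
  'e': 3
Maximum frequency: 4

4


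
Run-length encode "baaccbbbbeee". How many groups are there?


Input: baaccbbbbeee
Scanning for consecutive runs:
  Group 1: 'b' x 1 (positions 0-0)
  Group 2: 'a' x 2 (positions 1-2)
  Group 3: 'c' x 2 (positions 3-4)
  Group 4: 'b' x 4 (positions 5-8)
  Group 5: 'e' x 3 (positions 9-11)
Total groups: 5

5


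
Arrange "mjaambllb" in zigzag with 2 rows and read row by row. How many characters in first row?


Zigzag "mjaambllb" into 2 rows:
Placing characters:
  'm' => row 0
  'j' => row 1
  'a' => row 0
  'a' => row 1
  'm' => row 0
  'b' => row 1
  'l' => row 0
  'l' => row 1
  'b' => row 0
Rows:
  Row 0: "mamlb"
  Row 1: "jabl"
First row length: 5

5


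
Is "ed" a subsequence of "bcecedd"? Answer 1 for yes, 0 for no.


Check if "ed" is a subsequence of "bcecedd"
Greedy scan:
  Position 0 ('b'): no match needed
  Position 1 ('c'): no match needed
  Position 2 ('e'): matches sub[0] = 'e'
  Position 3 ('c'): no match needed
  Position 4 ('e'): no match needed
  Position 5 ('d'): matches sub[1] = 'd'
  Position 6 ('d'): no match needed
All 2 characters matched => is a subsequence

1


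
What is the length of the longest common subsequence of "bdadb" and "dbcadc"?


LCS of "bdadb" and "dbcadc"
DP table:
           d    b    c    a    d    c
      0    0    0    0    0    0    0
  b   0    0    1    1    1    1    1
  d   0    1    1    1    1    2    2
  a   0    1    1    1    2    2    2
  d   0    1    1    1    2    3    3
  b   0    1    2    2    2    3    3
LCS length = dp[5][6] = 3

3


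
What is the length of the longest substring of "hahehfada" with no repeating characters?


Input: "hahehfada"
Sliding window (track last position of each char):
  Position 0 ('h'): window [0,0] length 1 -- new best
  Position 1 ('a'): window [0,1] length 2 -- new best
  Position 2 ('h'): repeat (last at 0), move window start to 1
  Position 2 ('h'): window [1,2] length 2
  Position 3 ('e'): window [1,3] length 3 -- new best
  Position 4 ('h'): repeat (last at 2), move window start to 3
  Position 4 ('h'): window [3,4] length 2
  Position 5 ('f'): window [3,5] length 3
  Position 6 ('a'): window [3,6] length 4 -- new best
  Position 7 ('d'): window [3,7] length 5 -- new best
  Position 8 ('a'): repeat (last at 6), move window start to 7
  Position 8 ('a'): window [7,8] length 2
Longest substring with no repeats: "ehfad" with length 5

5


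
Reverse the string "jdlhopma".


Input: jdlhopma
Reading characters right to left:
  Position 7: 'a'
  Position 6: 'm'
  Position 5: 'p'
  Position 4: 'o'
  Position 3: 'h'
  Position 2: 'l'
  Position 1: 'd'
  Position 0: 'j'
Reversed: ampohldj

ampohldj


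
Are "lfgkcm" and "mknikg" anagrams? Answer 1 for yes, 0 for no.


Strings: "lfgkcm", "mknikg"
Sorted first:  cfgklm
Sorted second: gikkmn
Differ at position 0: 'c' vs 'g' => not anagrams

0


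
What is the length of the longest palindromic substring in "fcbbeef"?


Input: "fcbbeef"
Checking substrings for palindromes:
  [2:4] "bb" (len 2) => palindrome
  [4:6] "ee" (len 2) => palindrome
Longest palindromic substring: "bb" with length 2

2


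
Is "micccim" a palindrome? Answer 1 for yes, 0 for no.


Input: micccim
Reversed: micccim
  Compare pos 0 ('m') with pos 6 ('m'): match
  Compare pos 1 ('i') with pos 5 ('i'): match
  Compare pos 2 ('c') with pos 4 ('c'): match
Result: palindrome

1


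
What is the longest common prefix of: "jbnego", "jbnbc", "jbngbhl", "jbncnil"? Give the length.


Words: jbnego, jbnbc, jbngbhl, jbncnil
  Position 0: all 'j' => match
  Position 1: all 'b' => match
  Position 2: all 'n' => match
  Position 3: ('e', 'b', 'g', 'c') => mismatch, stop
LCP = "jbn" (length 3)

3


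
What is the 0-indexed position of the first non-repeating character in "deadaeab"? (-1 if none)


Input: deadaeab
Character frequencies:
  'a': 3
  'b': 1
  'd': 2
  'e': 2
Scanning left to right for freq == 1:
  Position 0 ('d'): freq=2, skip
  Position 1 ('e'): freq=2, skip
  Position 2 ('a'): freq=3, skip
  Position 3 ('d'): freq=2, skip
  Position 4 ('a'): freq=3, skip
  Position 5 ('e'): freq=2, skip
  Position 6 ('a'): freq=3, skip
  Position 7 ('b'): unique! => answer = 7

7


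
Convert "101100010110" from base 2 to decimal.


Input: "101100010110" in base 2
Positional expansion:
  Digit '1' (value 1) x 2^11 = 2048
  Digit '0' (value 0) x 2^10 = 0
  Digit '1' (value 1) x 2^9 = 512
  Digit '1' (value 1) x 2^8 = 256
  Digit '0' (value 0) x 2^7 = 0
  Digit '0' (value 0) x 2^6 = 0
  Digit '0' (value 0) x 2^5 = 0
  Digit '1' (value 1) x 2^4 = 16
  Digit '0' (value 0) x 2^3 = 0
  Digit '1' (value 1) x 2^2 = 4
  Digit '1' (value 1) x 2^1 = 2
  Digit '0' (value 0) x 2^0 = 0
Sum = 2838

2838


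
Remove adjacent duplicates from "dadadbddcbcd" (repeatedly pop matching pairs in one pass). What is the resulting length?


Input: dadadbddcbcd
Stack-based adjacent duplicate removal:
  Read 'd': push. Stack: d
  Read 'a': push. Stack: da
  Read 'd': push. Stack: dad
  Read 'a': push. Stack: dada
  Read 'd': push. Stack: dadad
  Read 'b': push. Stack: dadadb
  Read 'd': push. Stack: dadadbd
  Read 'd': matches stack top 'd' => pop. Stack: dadadb
  Read 'c': push. Stack: dadadbc
  Read 'b': push. Stack: dadadbcb
  Read 'c': push. Stack: dadadbcbc
  Read 'd': push. Stack: dadadbcbcd
Final stack: "dadadbcbcd" (length 10)

10


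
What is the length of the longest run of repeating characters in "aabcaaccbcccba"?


Input: "aabcaaccbcccba"
Scanning for longest run:
  Position 1 ('a'): continues run of 'a', length=2
  Position 2 ('b'): new char, reset run to 1
  Position 3 ('c'): new char, reset run to 1
  Position 4 ('a'): new char, reset run to 1
  Position 5 ('a'): continues run of 'a', length=2
  Position 6 ('c'): new char, reset run to 1
  Position 7 ('c'): continues run of 'c', length=2
  Position 8 ('b'): new char, reset run to 1
  Position 9 ('c'): new char, reset run to 1
  Position 10 ('c'): continues run of 'c', length=2
  Position 11 ('c'): continues run of 'c', length=3
  Position 12 ('b'): new char, reset run to 1
  Position 13 ('a'): new char, reset run to 1
Longest run: 'c' with length 3

3


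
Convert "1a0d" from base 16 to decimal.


Input: "1a0d" in base 16
Positional expansion:
  Digit '1' (value 1) x 16^3 = 4096
  Digit 'a' (value 10) x 16^2 = 2560
  Digit '0' (value 0) x 16^1 = 0
  Digit 'd' (value 13) x 16^0 = 13
Sum = 6669

6669


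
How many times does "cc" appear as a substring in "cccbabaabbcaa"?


Searching for "cc" in "cccbabaabbcaa"
Scanning each position:
  Position 0: "cc" => MATCH
  Position 1: "cc" => MATCH
  Position 2: "cb" => no
  Position 3: "ba" => no
  Position 4: "ab" => no
  Position 5: "ba" => no
  Position 6: "aa" => no
  Position 7: "ab" => no
  Position 8: "bb" => no
  Position 9: "bc" => no
  Position 10: "ca" => no
  Position 11: "aa" => no
Total occurrences: 2

2


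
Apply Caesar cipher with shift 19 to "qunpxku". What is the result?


Caesar cipher: shift "qunpxku" by 19
  'q' (pos 16) + 19 = pos 9 = 'j'
  'u' (pos 20) + 19 = pos 13 = 'n'
  'n' (pos 13) + 19 = pos 6 = 'g'
  'p' (pos 15) + 19 = pos 8 = 'i'
  'x' (pos 23) + 19 = pos 16 = 'q'
  'k' (pos 10) + 19 = pos 3 = 'd'
  'u' (pos 20) + 19 = pos 13 = 'n'
Result: jngiqdn

jngiqdn


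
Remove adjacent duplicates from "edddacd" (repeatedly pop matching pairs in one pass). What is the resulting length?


Input: edddacd
Stack-based adjacent duplicate removal:
  Read 'e': push. Stack: e
  Read 'd': push. Stack: ed
  Read 'd': matches stack top 'd' => pop. Stack: e
  Read 'd': push. Stack: ed
  Read 'a': push. Stack: eda
  Read 'c': push. Stack: edac
  Read 'd': push. Stack: edacd
Final stack: "edacd" (length 5)

5


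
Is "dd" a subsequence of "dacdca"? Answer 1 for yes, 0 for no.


Check if "dd" is a subsequence of "dacdca"
Greedy scan:
  Position 0 ('d'): matches sub[0] = 'd'
  Position 1 ('a'): no match needed
  Position 2 ('c'): no match needed
  Position 3 ('d'): matches sub[1] = 'd'
  Position 4 ('c'): no match needed
  Position 5 ('a'): no match needed
All 2 characters matched => is a subsequence

1


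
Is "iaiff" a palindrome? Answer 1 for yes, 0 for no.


Input: iaiff
Reversed: ffiai
  Compare pos 0 ('i') with pos 4 ('f'): MISMATCH
  Compare pos 1 ('a') with pos 3 ('f'): MISMATCH
Result: not a palindrome

0


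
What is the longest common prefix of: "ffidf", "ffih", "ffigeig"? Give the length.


Words: ffidf, ffih, ffigeig
  Position 0: all 'f' => match
  Position 1: all 'f' => match
  Position 2: all 'i' => match
  Position 3: ('d', 'h', 'g') => mismatch, stop
LCP = "ffi" (length 3)

3


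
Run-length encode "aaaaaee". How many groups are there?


Input: aaaaaee
Scanning for consecutive runs:
  Group 1: 'a' x 5 (positions 0-4)
  Group 2: 'e' x 2 (positions 5-6)
Total groups: 2

2


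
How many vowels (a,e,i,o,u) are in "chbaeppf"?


Input: chbaeppf
Checking each character:
  'c' at position 0: consonant
  'h' at position 1: consonant
  'b' at position 2: consonant
  'a' at position 3: vowel (running total: 1)
  'e' at position 4: vowel (running total: 2)
  'p' at position 5: consonant
  'p' at position 6: consonant
  'f' at position 7: consonant
Total vowels: 2

2


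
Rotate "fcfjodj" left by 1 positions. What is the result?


Input: "fcfjodj", rotate left by 1
First 1 characters: "f"
Remaining characters: "cfjodj"
Concatenate remaining + first: "cfjodj" + "f" = "cfjodjf"

cfjodjf


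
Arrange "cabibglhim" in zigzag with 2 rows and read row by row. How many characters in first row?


Zigzag "cabibglhim" into 2 rows:
Placing characters:
  'c' => row 0
  'a' => row 1
  'b' => row 0
  'i' => row 1
  'b' => row 0
  'g' => row 1
  'l' => row 0
  'h' => row 1
  'i' => row 0
  'm' => row 1
Rows:
  Row 0: "cbbli"
  Row 1: "aighm"
First row length: 5

5


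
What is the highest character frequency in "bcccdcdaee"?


Input: bcccdcdaee
Character counts:
  'a': 1
  'b': 1
  'c': 4
  'd': 2
  'e': 2
Maximum frequency: 4

4


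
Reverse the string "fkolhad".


Input: fkolhad
Reading characters right to left:
  Position 6: 'd'
  Position 5: 'a'
  Position 4: 'h'
  Position 3: 'l'
  Position 2: 'o'
  Position 1: 'k'
  Position 0: 'f'
Reversed: dahlokf

dahlokf


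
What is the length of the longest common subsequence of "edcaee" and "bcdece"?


LCS of "edcaee" and "bcdece"
DP table:
           b    c    d    e    c    e
      0    0    0    0    0    0    0
  e   0    0    0    0    1    1    1
  d   0    0    0    1    1    1    1
  c   0    0    1    1    1    2    2
  a   0    0    1    1    1    2    2
  e   0    0    1    1    2    2    3
  e   0    0    1    1    2    2    3
LCS length = dp[6][6] = 3

3


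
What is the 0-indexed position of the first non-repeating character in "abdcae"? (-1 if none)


Input: abdcae
Character frequencies:
  'a': 2
  'b': 1
  'c': 1
  'd': 1
  'e': 1
Scanning left to right for freq == 1:
  Position 0 ('a'): freq=2, skip
  Position 1 ('b'): unique! => answer = 1

1


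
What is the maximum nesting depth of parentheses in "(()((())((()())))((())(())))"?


Input: "(()((())((()())))((())(())))"
Tracking depth:
  Position 0 '(': depth becomes 1
  Position 1 '(': depth becomes 2
  Position 2 ')': depth becomes 1
  Position 3 '(': depth becomes 2
  Position 4 '(': depth becomes 3
  Position 5 '(': depth becomes 4
  Position 6 ')': depth becomes 3
  Position 7 ')': depth becomes 2
  Position 8 '(': depth becomes 3
  Position 9 '(': depth becomes 4
  Position 10 '(': depth becomes 5
  Position 11 ')': depth becomes 4
  Position 12 '(': depth becomes 5
  Position 13 ')': depth becomes 4
  Position 14 ')': depth becomes 3
  Position 15 ')': depth becomes 2
  Position 16 ')': depth becomes 1
  Position 17 '(': depth becomes 2
  Position 18 '(': depth becomes 3
  Position 19 '(': depth becomes 4
  Position 20 ')': depth becomes 3
  Position 21 ')': depth becomes 2
  Position 22 '(': depth becomes 3
  Position 23 '(': depth becomes 4
  Position 24 ')': depth becomes 3
  Position 25 ')': depth becomes 2
  Position 26 ')': depth becomes 1
  Position 27 ')': depth becomes 0
Maximum depth reached: 5

5


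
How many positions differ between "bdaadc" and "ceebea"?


Comparing "bdaadc" and "ceebea" position by position:
  Position 0: 'b' vs 'c' => DIFFER
  Position 1: 'd' vs 'e' => DIFFER
  Position 2: 'a' vs 'e' => DIFFER
  Position 3: 'a' vs 'b' => DIFFER
  Position 4: 'd' vs 'e' => DIFFER
  Position 5: 'c' vs 'a' => DIFFER
Positions that differ: 6

6


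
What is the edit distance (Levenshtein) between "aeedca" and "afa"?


Computing edit distance: "aeedca" -> "afa"
DP table:
           a    f    a
      0    1    2    3
  a   1    0    1    2
  e   2    1    1    2
  e   3    2    2    2
  d   4    3    3    3
  c   5    4    4    4
  a   6    5    5    4
Edit distance = dp[6][3] = 4

4


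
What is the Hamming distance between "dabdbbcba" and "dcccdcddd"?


Comparing "dabdbbcba" and "dcccdcddd" position by position:
  Position 0: 'd' vs 'd' => same
  Position 1: 'a' vs 'c' => differ
  Position 2: 'b' vs 'c' => differ
  Position 3: 'd' vs 'c' => differ
  Position 4: 'b' vs 'd' => differ
  Position 5: 'b' vs 'c' => differ
  Position 6: 'c' vs 'd' => differ
  Position 7: 'b' vs 'd' => differ
  Position 8: 'a' vs 'd' => differ
Total differences (Hamming distance): 8

8


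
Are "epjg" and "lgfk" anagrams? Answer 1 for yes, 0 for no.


Strings: "epjg", "lgfk"
Sorted first:  egjp
Sorted second: fgkl
Differ at position 0: 'e' vs 'f' => not anagrams

0


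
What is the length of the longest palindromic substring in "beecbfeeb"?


Input: "beecbfeeb"
Checking substrings for palindromes:
  [1:3] "ee" (len 2) => palindrome
  [6:8] "ee" (len 2) => palindrome
Longest palindromic substring: "ee" with length 2

2


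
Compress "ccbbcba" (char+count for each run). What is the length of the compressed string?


Input: ccbbcba
Runs:
  'c' x 2 => "c2"
  'b' x 2 => "b2"
  'c' x 1 => "c1"
  'b' x 1 => "b1"
  'a' x 1 => "a1"
Compressed: "c2b2c1b1a1"
Compressed length: 10

10


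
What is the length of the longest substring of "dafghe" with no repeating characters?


Input: "dafghe"
Sliding window (track last position of each char):
  Position 0 ('d'): window [0,0] length 1 -- new best
  Position 1 ('a'): window [0,1] length 2 -- new best
  Position 2 ('f'): window [0,2] length 3 -- new best
  Position 3 ('g'): window [0,3] length 4 -- new best
  Position 4 ('h'): window [0,4] length 5 -- new best
  Position 5 ('e'): window [0,5] length 6 -- new best
Longest substring with no repeats: "dafghe" with length 6

6


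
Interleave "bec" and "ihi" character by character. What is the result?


Interleaving "bec" and "ihi":
  Position 0: 'b' from first, 'i' from second => "bi"
  Position 1: 'e' from first, 'h' from second => "eh"
  Position 2: 'c' from first, 'i' from second => "ci"
Result: biehci

biehci


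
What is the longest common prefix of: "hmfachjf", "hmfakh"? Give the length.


Words: hmfachjf, hmfakh
  Position 0: all 'h' => match
  Position 1: all 'm' => match
  Position 2: all 'f' => match
  Position 3: all 'a' => match
  Position 4: ('c', 'k') => mismatch, stop
LCP = "hmfa" (length 4)

4


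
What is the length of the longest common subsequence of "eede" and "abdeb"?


LCS of "eede" and "abdeb"
DP table:
           a    b    d    e    b
      0    0    0    0    0    0
  e   0    0    0    0    1    1
  e   0    0    0    0    1    1
  d   0    0    0    1    1    1
  e   0    0    0    1    2    2
LCS length = dp[4][5] = 2

2


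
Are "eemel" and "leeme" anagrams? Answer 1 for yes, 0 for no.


Strings: "eemel", "leeme"
Sorted first:  eeelm
Sorted second: eeelm
Sorted forms match => anagrams

1


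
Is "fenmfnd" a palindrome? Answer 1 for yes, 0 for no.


Input: fenmfnd
Reversed: dnfmnef
  Compare pos 0 ('f') with pos 6 ('d'): MISMATCH
  Compare pos 1 ('e') with pos 5 ('n'): MISMATCH
  Compare pos 2 ('n') with pos 4 ('f'): MISMATCH
Result: not a palindrome

0


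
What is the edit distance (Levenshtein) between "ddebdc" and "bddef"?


Computing edit distance: "ddebdc" -> "bddef"
DP table:
           b    d    d    e    f
      0    1    2    3    4    5
  d   1    1    1    2    3    4
  d   2    2    1    1    2    3
  e   3    3    2    2    1    2
  b   4    3    3    3    2    2
  d   5    4    3    3    3    3
  c   6    5    4    4    4    4
Edit distance = dp[6][5] = 4

4


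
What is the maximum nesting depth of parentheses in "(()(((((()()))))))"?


Input: "(()(((((()()))))))"
Tracking depth:
  Position 0 '(': depth becomes 1
  Position 1 '(': depth becomes 2
  Position 2 ')': depth becomes 1
  Position 3 '(': depth becomes 2
  Position 4 '(': depth becomes 3
  Position 5 '(': depth becomes 4
  Position 6 '(': depth becomes 5
  Position 7 '(': depth becomes 6
  Position 8 '(': depth becomes 7
  Position 9 ')': depth becomes 6
  Position 10 '(': depth becomes 7
  Position 11 ')': depth becomes 6
  Position 12 ')': depth becomes 5
  Position 13 ')': depth becomes 4
  Position 14 ')': depth becomes 3
  Position 15 ')': depth becomes 2
  Position 16 ')': depth becomes 1
  Position 17 ')': depth becomes 0
Maximum depth reached: 7

7


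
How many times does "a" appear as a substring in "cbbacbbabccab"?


Searching for "a" in "cbbacbbabccab"
Scanning each position:
  Position 0: "c" => no
  Position 1: "b" => no
  Position 2: "b" => no
  Position 3: "a" => MATCH
  Position 4: "c" => no
  Position 5: "b" => no
  Position 6: "b" => no
  Position 7: "a" => MATCH
  Position 8: "b" => no
  Position 9: "c" => no
  Position 10: "c" => no
  Position 11: "a" => MATCH
  Position 12: "b" => no
Total occurrences: 3

3


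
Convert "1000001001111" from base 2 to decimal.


Input: "1000001001111" in base 2
Positional expansion:
  Digit '1' (value 1) x 2^12 = 4096
  Digit '0' (value 0) x 2^11 = 0
  Digit '0' (value 0) x 2^10 = 0
  Digit '0' (value 0) x 2^9 = 0
  Digit '0' (value 0) x 2^8 = 0
  Digit '0' (value 0) x 2^7 = 0
  Digit '1' (value 1) x 2^6 = 64
  Digit '0' (value 0) x 2^5 = 0
  Digit '0' (value 0) x 2^4 = 0
  Digit '1' (value 1) x 2^3 = 8
  Digit '1' (value 1) x 2^2 = 4
  Digit '1' (value 1) x 2^1 = 2
  Digit '1' (value 1) x 2^0 = 1
Sum = 4175

4175


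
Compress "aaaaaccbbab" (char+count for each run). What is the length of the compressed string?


Input: aaaaaccbbab
Runs:
  'a' x 5 => "a5"
  'c' x 2 => "c2"
  'b' x 2 => "b2"
  'a' x 1 => "a1"
  'b' x 1 => "b1"
Compressed: "a5c2b2a1b1"
Compressed length: 10

10


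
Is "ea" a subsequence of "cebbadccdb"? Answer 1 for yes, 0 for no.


Check if "ea" is a subsequence of "cebbadccdb"
Greedy scan:
  Position 0 ('c'): no match needed
  Position 1 ('e'): matches sub[0] = 'e'
  Position 2 ('b'): no match needed
  Position 3 ('b'): no match needed
  Position 4 ('a'): matches sub[1] = 'a'
  Position 5 ('d'): no match needed
  Position 6 ('c'): no match needed
  Position 7 ('c'): no match needed
  Position 8 ('d'): no match needed
  Position 9 ('b'): no match needed
All 2 characters matched => is a subsequence

1


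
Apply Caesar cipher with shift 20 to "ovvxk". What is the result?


Caesar cipher: shift "ovvxk" by 20
  'o' (pos 14) + 20 = pos 8 = 'i'
  'v' (pos 21) + 20 = pos 15 = 'p'
  'v' (pos 21) + 20 = pos 15 = 'p'
  'x' (pos 23) + 20 = pos 17 = 'r'
  'k' (pos 10) + 20 = pos 4 = 'e'
Result: ippre

ippre


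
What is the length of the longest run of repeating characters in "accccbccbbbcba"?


Input: "accccbccbbbcba"
Scanning for longest run:
  Position 1 ('c'): new char, reset run to 1
  Position 2 ('c'): continues run of 'c', length=2
  Position 3 ('c'): continues run of 'c', length=3
  Position 4 ('c'): continues run of 'c', length=4
  Position 5 ('b'): new char, reset run to 1
  Position 6 ('c'): new char, reset run to 1
  Position 7 ('c'): continues run of 'c', length=2
  Position 8 ('b'): new char, reset run to 1
  Position 9 ('b'): continues run of 'b', length=2
  Position 10 ('b'): continues run of 'b', length=3
  Position 11 ('c'): new char, reset run to 1
  Position 12 ('b'): new char, reset run to 1
  Position 13 ('a'): new char, reset run to 1
Longest run: 'c' with length 4

4


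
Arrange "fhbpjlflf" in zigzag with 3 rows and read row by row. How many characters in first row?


Zigzag "fhbpjlflf" into 3 rows:
Placing characters:
  'f' => row 0
  'h' => row 1
  'b' => row 2
  'p' => row 1
  'j' => row 0
  'l' => row 1
  'f' => row 2
  'l' => row 1
  'f' => row 0
Rows:
  Row 0: "fjf"
  Row 1: "hpll"
  Row 2: "bf"
First row length: 3

3


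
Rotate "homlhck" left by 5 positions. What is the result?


Input: "homlhck", rotate left by 5
First 5 characters: "homlh"
Remaining characters: "ck"
Concatenate remaining + first: "ck" + "homlh" = "ckhomlh"

ckhomlh


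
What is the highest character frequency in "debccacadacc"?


Input: debccacadacc
Character counts:
  'a': 3
  'b': 1
  'c': 5
  'd': 2
  'e': 1
Maximum frequency: 5

5


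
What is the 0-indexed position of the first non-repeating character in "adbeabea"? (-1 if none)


Input: adbeabea
Character frequencies:
  'a': 3
  'b': 2
  'd': 1
  'e': 2
Scanning left to right for freq == 1:
  Position 0 ('a'): freq=3, skip
  Position 1 ('d'): unique! => answer = 1

1


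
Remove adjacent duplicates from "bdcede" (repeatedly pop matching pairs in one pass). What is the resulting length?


Input: bdcede
Stack-based adjacent duplicate removal:
  Read 'b': push. Stack: b
  Read 'd': push. Stack: bd
  Read 'c': push. Stack: bdc
  Read 'e': push. Stack: bdce
  Read 'd': push. Stack: bdced
  Read 'e': push. Stack: bdcede
Final stack: "bdcede" (length 6)

6


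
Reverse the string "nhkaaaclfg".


Input: nhkaaaclfg
Reading characters right to left:
  Position 9: 'g'
  Position 8: 'f'
  Position 7: 'l'
  Position 6: 'c'
  Position 5: 'a'
  Position 4: 'a'
  Position 3: 'a'
  Position 2: 'k'
  Position 1: 'h'
  Position 0: 'n'
Reversed: gflcaaakhn

gflcaaakhn


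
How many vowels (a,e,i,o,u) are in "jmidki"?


Input: jmidki
Checking each character:
  'j' at position 0: consonant
  'm' at position 1: consonant
  'i' at position 2: vowel (running total: 1)
  'd' at position 3: consonant
  'k' at position 4: consonant
  'i' at position 5: vowel (running total: 2)
Total vowels: 2

2


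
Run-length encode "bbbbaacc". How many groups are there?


Input: bbbbaacc
Scanning for consecutive runs:
  Group 1: 'b' x 4 (positions 0-3)
  Group 2: 'a' x 2 (positions 4-5)
  Group 3: 'c' x 2 (positions 6-7)
Total groups: 3

3


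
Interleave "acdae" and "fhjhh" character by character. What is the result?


Interleaving "acdae" and "fhjhh":
  Position 0: 'a' from first, 'f' from second => "af"
  Position 1: 'c' from first, 'h' from second => "ch"
  Position 2: 'd' from first, 'j' from second => "dj"
  Position 3: 'a' from first, 'h' from second => "ah"
  Position 4: 'e' from first, 'h' from second => "eh"
Result: afchdjaheh

afchdjaheh


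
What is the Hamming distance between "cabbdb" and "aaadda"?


Comparing "cabbdb" and "aaadda" position by position:
  Position 0: 'c' vs 'a' => differ
  Position 1: 'a' vs 'a' => same
  Position 2: 'b' vs 'a' => differ
  Position 3: 'b' vs 'd' => differ
  Position 4: 'd' vs 'd' => same
  Position 5: 'b' vs 'a' => differ
Total differences (Hamming distance): 4

4


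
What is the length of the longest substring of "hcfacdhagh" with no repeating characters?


Input: "hcfacdhagh"
Sliding window (track last position of each char):
  Position 0 ('h'): window [0,0] length 1 -- new best
  Position 1 ('c'): window [0,1] length 2 -- new best
  Position 2 ('f'): window [0,2] length 3 -- new best
  Position 3 ('a'): window [0,3] length 4 -- new best
  Position 4 ('c'): repeat (last at 1), move window start to 2
  Position 4 ('c'): window [2,4] length 3
  Position 5 ('d'): window [2,5] length 4
  Position 6 ('h'): window [2,6] length 5 -- new best
  Position 7 ('a'): repeat (last at 3), move window start to 4
  Position 7 ('a'): window [4,7] length 4
  Position 8 ('g'): window [4,8] length 5
  Position 9 ('h'): repeat (last at 6), move window start to 7
  Position 9 ('h'): window [7,9] length 3
Longest substring with no repeats: "facdh" with length 5

5


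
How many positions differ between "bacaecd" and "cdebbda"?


Comparing "bacaecd" and "cdebbda" position by position:
  Position 0: 'b' vs 'c' => DIFFER
  Position 1: 'a' vs 'd' => DIFFER
  Position 2: 'c' vs 'e' => DIFFER
  Position 3: 'a' vs 'b' => DIFFER
  Position 4: 'e' vs 'b' => DIFFER
  Position 5: 'c' vs 'd' => DIFFER
  Position 6: 'd' vs 'a' => DIFFER
Positions that differ: 7

7


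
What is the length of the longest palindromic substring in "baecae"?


Input: "baecae"
Checking substrings for palindromes:
  No multi-char palindromic substrings found
Longest palindromic substring: "b" with length 1

1


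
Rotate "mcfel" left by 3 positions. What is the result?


Input: "mcfel", rotate left by 3
First 3 characters: "mcf"
Remaining characters: "el"
Concatenate remaining + first: "el" + "mcf" = "elmcf"

elmcf


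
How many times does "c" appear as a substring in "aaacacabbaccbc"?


Searching for "c" in "aaacacabbaccbc"
Scanning each position:
  Position 0: "a" => no
  Position 1: "a" => no
  Position 2: "a" => no
  Position 3: "c" => MATCH
  Position 4: "a" => no
  Position 5: "c" => MATCH
  Position 6: "a" => no
  Position 7: "b" => no
  Position 8: "b" => no
  Position 9: "a" => no
  Position 10: "c" => MATCH
  Position 11: "c" => MATCH
  Position 12: "b" => no
  Position 13: "c" => MATCH
Total occurrences: 5

5


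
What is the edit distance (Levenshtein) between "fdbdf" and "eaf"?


Computing edit distance: "fdbdf" -> "eaf"
DP table:
           e    a    f
      0    1    2    3
  f   1    1    2    2
  d   2    2    2    3
  b   3    3    3    3
  d   4    4    4    4
  f   5    5    5    4
Edit distance = dp[5][3] = 4

4
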